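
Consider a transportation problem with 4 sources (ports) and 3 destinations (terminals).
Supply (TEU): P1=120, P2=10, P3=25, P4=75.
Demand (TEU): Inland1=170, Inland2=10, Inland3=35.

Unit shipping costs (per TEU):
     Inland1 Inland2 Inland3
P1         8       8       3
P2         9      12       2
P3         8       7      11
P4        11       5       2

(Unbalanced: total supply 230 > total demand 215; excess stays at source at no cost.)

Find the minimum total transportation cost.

Optimal allocation:
  P1 to Inland1: 120 × 8 = 960
  P2 to Inland1: 10 × 9 = 90
  P3 to Inland1: 25 × 8 = 200
  P4 to Inland1: 15 × 11 = 165
  P4 to Inland2: 10 × 5 = 50
  P4 to Inland3: 35 × 2 = 70
Total = 960 + 90 + 200 + 165 + 50 + 70 = 1535.
(Supply check: P1 ships 120; P2 ships 10; P3 ships 25; P4 ships 60.)

1535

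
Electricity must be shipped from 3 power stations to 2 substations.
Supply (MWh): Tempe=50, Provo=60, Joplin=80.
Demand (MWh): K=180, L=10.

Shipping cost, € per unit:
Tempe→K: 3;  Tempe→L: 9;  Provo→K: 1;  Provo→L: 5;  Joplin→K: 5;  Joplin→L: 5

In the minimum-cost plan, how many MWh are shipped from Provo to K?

60

Optimal shipments:
  Tempe->K: 50 MWh
  Provo->K: 60 MWh
  Joplin->K: 70 MWh
  Joplin->L: 10 MWh
Total cost = €610.
So Provo→K carries 60 MWh.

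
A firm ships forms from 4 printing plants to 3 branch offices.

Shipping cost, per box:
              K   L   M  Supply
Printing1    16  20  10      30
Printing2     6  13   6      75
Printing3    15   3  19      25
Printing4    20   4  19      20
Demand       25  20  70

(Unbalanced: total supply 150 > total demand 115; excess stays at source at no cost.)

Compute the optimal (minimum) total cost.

710

A cheapest plan:
  Printing1–M: 20 × 10 = 200
  Printing2–K: 25 × 6 = 150
  Printing2–M: 50 × 6 = 300
  Printing3–L: 20 × 3 = 60
Total = 200 + 150 + 300 + 60 = 710.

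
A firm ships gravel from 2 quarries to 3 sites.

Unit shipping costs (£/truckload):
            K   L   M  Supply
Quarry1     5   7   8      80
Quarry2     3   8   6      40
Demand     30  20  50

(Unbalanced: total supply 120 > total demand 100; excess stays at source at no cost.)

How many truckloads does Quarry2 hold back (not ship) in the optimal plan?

Minimum-cost shipments:
  Quarry1–K: 30 × £5 = £150
  Quarry1–L: 20 × £7 = £140
  Quarry1–M: 10 × £8 = £80
  Quarry2–M: 40 × £6 = £240
Total cost = £610.
Quarry2 ships 40 of its 40, leaving 0.

0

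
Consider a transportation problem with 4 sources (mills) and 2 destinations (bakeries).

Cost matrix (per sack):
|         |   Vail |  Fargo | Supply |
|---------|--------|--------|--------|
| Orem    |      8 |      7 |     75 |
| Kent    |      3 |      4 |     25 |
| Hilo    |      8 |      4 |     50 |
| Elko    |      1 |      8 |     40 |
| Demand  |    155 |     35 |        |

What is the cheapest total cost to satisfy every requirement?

975

A cheapest plan:
  Orem to Vail: 75 sacks
  Kent to Vail: 25 sacks
  Hilo to Vail: 15 sacks
  Hilo to Fargo: 35 sacks
  Elko to Vail: 40 sacks
Total cost = 975.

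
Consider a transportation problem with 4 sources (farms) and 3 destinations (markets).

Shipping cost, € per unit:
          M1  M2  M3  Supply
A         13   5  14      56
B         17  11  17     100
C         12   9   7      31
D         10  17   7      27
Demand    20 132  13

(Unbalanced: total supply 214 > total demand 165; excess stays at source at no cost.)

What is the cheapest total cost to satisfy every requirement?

A cheapest plan:
  A->M2: 56 × €5 = €280
  B->M2: 51 × €11 = €561
  C->M2: 25 × €9 = €225
  C->M3: 6 × €7 = €42
  D->M1: 20 × €10 = €200
  D->M3: 7 × €7 = €49
Total = 280 + 561 + 225 + 42 + 200 + 49 = €1357.

1357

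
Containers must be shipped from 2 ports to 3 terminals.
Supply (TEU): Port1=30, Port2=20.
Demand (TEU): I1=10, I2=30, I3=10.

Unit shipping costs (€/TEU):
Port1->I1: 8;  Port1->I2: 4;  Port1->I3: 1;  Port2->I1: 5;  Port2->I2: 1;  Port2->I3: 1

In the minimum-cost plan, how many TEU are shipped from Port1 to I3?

10

Solving gives:
  Port1 to I1: 10 TEU
  Port1 to I2: 10 TEU
  Port1 to I3: 10 TEU
  Port2 to I2: 20 TEU
Total cost = €150.
So Port1→I3 carries 10 TEU.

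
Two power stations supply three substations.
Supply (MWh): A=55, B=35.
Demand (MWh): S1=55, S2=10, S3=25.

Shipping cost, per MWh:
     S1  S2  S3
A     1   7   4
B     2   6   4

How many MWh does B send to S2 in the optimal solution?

Optimal shipments:
  A to S1: 55 MWh
  B to S2: 10 MWh
  B to S3: 25 MWh
Total cost = 215.
So B→S2 carries 10 MWh.

10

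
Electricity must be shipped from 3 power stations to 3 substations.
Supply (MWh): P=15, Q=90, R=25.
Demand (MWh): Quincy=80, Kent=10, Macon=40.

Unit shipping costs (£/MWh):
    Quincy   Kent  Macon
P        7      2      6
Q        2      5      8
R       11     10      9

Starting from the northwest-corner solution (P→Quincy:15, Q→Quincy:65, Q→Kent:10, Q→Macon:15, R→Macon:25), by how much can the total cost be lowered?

115

Current plan cost = 15·7 + 65·2 + 10·5 + 15·8 + 25·9 = £630.
Optimal plan:
  P->Kent: 10 × £2 = £20
  P->Macon: 5 × £6 = £30
  Q->Quincy: 80 × £2 = £160
  Q->Macon: 10 × £8 = £80
  R->Macon: 25 × £9 = £225
Optimal cost = £515.
Saving = 630 − 515 = £115.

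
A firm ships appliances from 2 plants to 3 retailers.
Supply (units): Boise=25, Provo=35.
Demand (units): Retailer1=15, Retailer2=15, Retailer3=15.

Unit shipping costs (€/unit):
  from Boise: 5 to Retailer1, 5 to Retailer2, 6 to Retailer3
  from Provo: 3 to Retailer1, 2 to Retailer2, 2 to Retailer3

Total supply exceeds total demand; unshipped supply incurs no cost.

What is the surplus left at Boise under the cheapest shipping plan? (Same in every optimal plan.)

15

Minimum-cost shipments:
  Boise–Retailer1: 10 × €5 = €50
  Provo–Retailer1: 5 × €3 = €15
  Provo–Retailer2: 15 × €2 = €30
  Provo–Retailer3: 15 × €2 = €30
Total cost = €125.
Boise ships 10 of its 25, leaving 15.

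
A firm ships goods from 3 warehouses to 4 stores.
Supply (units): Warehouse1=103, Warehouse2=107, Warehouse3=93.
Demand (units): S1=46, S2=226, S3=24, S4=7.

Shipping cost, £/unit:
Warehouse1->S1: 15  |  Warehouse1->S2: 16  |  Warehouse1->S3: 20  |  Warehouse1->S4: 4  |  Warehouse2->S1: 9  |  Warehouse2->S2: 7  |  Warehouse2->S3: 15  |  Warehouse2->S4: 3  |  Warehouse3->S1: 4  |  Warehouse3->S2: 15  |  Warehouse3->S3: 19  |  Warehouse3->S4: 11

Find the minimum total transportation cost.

3298

An optimal shipping plan:
  Warehouse1 to S2: 96 × £16 = £1536
  Warehouse1 to S4: 7 × £4 = £28
  Warehouse2 to S2: 107 × £7 = £749
  Warehouse3 to S1: 46 × £4 = £184
  Warehouse3 to S2: 23 × £15 = £345
  Warehouse3 to S3: 24 × £19 = £456
Total = 1536 + 28 + 749 + 184 + 345 + 456 = £3298.
(Supply check: Warehouse1 ships 103; Warehouse2 ships 107; Warehouse3 ships 93.)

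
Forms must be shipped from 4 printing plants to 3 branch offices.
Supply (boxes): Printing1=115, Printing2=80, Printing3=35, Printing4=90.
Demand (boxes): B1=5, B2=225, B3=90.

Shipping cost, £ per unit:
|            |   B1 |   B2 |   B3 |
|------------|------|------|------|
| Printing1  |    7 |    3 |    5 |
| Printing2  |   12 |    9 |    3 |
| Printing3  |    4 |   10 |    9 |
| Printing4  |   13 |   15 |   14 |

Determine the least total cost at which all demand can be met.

2245

Optimal allocation:
  Printing1->B2: 115 × £3 = £345
  Printing2->B3: 80 × £3 = £240
  Printing3->B1: 5 × £4 = £20
  Printing3->B2: 30 × £10 = £300
  Printing4->B2: 80 × £15 = £1200
  Printing4->B3: 10 × £14 = £140
Total = 345 + 240 + 20 + 300 + 1200 + 140 = £2245.
(Supply check: Printing1 ships 115; Printing2 ships 80; Printing3 ships 35; Printing4 ships 90.)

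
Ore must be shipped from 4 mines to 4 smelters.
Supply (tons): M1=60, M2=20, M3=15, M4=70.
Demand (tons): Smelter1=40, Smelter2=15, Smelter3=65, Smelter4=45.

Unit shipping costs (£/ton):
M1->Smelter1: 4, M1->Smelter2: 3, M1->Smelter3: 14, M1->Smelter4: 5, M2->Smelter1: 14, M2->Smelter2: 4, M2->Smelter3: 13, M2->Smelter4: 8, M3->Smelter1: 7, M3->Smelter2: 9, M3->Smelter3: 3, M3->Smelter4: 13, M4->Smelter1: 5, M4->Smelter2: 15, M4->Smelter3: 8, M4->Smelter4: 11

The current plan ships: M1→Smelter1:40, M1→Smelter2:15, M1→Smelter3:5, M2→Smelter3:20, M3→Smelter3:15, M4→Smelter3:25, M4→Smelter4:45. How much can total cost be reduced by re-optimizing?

350

Current plan cost = 40·4 + 15·3 + 5·14 + 20·13 + 15·3 + 25·8 + 45·11 = £1275.
Optimal plan:
  M1→Smelter1: 20 tons
  M1→Smelter4: 40 tons
  M2→Smelter2: 15 tons
  M2→Smelter4: 5 tons
  M3→Smelter3: 15 tons
  M4→Smelter1: 20 tons
  M4→Smelter3: 50 tons
Optimal cost = £925.
Saving = 1275 − 925 = £350.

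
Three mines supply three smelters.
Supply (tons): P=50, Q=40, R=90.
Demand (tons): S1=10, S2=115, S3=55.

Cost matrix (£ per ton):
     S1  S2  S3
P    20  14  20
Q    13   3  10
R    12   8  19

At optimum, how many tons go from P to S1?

0

The minimum-cost plan:
  P→S3: 50 × £20 = £1000
  Q→S2: 35 × £3 = £105
  Q→S3: 5 × £10 = £50
  R→S1: 10 × £12 = £120
  R→S2: 80 × £8 = £640
Total cost = £1915.
The route P→S1 is not used.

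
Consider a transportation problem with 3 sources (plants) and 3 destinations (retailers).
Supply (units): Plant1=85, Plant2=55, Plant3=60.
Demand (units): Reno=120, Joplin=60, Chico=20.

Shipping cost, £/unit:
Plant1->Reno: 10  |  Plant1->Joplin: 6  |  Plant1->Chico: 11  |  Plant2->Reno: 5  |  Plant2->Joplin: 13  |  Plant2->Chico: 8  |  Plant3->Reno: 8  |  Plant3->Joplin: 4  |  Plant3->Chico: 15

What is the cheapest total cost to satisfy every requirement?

1385

A cheapest plan:
  Plant1 to Reno: 5 × £10 = £50
  Plant1 to Joplin: 60 × £6 = £360
  Plant1 to Chico: 20 × £11 = £220
  Plant2 to Reno: 55 × £5 = £275
  Plant3 to Reno: 60 × £8 = £480
Total = 50 + 360 + 220 + 275 + 480 = £1385.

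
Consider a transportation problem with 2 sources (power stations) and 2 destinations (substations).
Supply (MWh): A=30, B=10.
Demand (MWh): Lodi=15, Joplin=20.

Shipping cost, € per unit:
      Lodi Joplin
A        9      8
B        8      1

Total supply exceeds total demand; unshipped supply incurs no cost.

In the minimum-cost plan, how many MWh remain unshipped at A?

Minimum-cost shipments:
  A–Lodi: 15 × €9 = €135
  A–Joplin: 10 × €8 = €80
  B–Joplin: 10 × €1 = €10
Total cost = €225.
A ships 25 of its 30, leaving 5.

5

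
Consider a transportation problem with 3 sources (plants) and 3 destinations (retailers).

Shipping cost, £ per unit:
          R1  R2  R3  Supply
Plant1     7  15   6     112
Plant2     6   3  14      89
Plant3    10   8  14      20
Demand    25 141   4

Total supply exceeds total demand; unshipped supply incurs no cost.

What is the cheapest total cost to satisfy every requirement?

1106

An optimal shipping plan:
  Plant1–R1: 25 × £7 = £175
  Plant1–R2: 32 × £15 = £480
  Plant1–R3: 4 × £6 = £24
  Plant2–R2: 89 × £3 = £267
  Plant3–R2: 20 × £8 = £160
Total = 175 + 480 + 24 + 267 + 160 = £1106.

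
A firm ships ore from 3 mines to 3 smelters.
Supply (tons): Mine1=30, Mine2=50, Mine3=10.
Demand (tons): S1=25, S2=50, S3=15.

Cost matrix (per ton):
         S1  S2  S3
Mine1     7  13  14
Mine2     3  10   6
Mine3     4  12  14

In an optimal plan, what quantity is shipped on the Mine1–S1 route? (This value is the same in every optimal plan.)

0

Optimal shipments:
  Mine1–S2: 30 × 13 = 390
  Mine2–S1: 15 × 3 = 45
  Mine2–S2: 20 × 10 = 200
  Mine2–S3: 15 × 6 = 90
  Mine3–S1: 10 × 4 = 40
Total cost = 765.
The route Mine1→S1 is not used.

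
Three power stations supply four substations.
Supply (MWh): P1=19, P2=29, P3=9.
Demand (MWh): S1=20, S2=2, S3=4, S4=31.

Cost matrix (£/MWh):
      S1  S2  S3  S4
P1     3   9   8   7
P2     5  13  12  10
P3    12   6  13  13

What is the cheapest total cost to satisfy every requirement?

426

One minimum-cost allocation:
  P1->S4: 19 × £7 = £133
  P2->S1: 20 × £5 = £100
  P2->S4: 9 × £10 = £90
  P3->S2: 2 × £6 = £12
  P3->S3: 4 × £13 = £52
  P3->S4: 3 × £13 = £39
Total = 133 + 100 + 90 + 12 + 52 + 39 = £426.
(Supply check: P1 ships 19; P2 ships 29; P3 ships 9.)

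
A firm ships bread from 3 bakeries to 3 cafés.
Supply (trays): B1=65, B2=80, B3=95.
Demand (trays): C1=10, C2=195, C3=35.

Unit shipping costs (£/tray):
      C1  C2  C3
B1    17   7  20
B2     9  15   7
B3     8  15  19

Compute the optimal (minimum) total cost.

An optimal shipping plan:
  B1→C2: 65 trays
  B2→C2: 45 trays
  B2→C3: 35 trays
  B3→C1: 10 trays
  B3→C2: 85 trays
Total cost = £2730.
(Supply check: B1 ships 65; B2 ships 80; B3 ships 95.)

2730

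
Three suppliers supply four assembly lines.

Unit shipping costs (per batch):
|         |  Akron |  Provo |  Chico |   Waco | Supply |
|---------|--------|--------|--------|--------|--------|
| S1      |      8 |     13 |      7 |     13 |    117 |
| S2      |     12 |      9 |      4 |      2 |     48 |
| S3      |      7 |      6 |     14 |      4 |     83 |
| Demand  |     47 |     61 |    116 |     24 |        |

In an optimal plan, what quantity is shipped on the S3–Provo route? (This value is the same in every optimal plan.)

Solving gives:
  S1 to Akron: 25 × 8 = 200
  S1 to Chico: 92 × 7 = 644
  S2 to Chico: 24 × 4 = 96
  S2 to Waco: 24 × 2 = 48
  S3 to Akron: 22 × 7 = 154
  S3 to Provo: 61 × 6 = 366
Total cost = 1508.
So S3→Provo carries 61 batches.

61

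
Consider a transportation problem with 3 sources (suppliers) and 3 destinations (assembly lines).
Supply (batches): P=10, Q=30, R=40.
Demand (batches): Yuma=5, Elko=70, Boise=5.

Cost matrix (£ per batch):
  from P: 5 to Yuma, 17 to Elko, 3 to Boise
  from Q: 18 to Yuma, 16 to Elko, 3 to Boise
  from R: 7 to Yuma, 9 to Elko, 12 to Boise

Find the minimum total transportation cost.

A cheapest plan:
  P–Yuma: 5 × £5 = £25
  P–Boise: 5 × £3 = £15
  Q–Elko: 30 × £16 = £480
  R–Elko: 40 × £9 = £360
Total = 25 + 15 + 480 + 360 = £880.
(Supply check: P ships 10; Q ships 30; R ships 40.)

880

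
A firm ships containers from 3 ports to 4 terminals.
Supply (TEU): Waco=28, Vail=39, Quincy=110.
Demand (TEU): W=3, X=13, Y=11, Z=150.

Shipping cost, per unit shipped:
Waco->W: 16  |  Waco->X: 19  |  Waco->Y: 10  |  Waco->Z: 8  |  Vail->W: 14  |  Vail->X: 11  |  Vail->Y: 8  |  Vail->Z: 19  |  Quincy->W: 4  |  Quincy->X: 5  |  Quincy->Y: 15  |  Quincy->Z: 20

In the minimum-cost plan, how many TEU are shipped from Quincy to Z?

The minimum-cost plan:
  Waco to Z: 28 × 8 = 224
  Vail to Y: 11 × 8 = 88
  Vail to Z: 28 × 19 = 532
  Quincy to W: 3 × 4 = 12
  Quincy to X: 13 × 5 = 65
  Quincy to Z: 94 × 20 = 1880
Total cost = 2801.
So Quincy→Z carries 94 TEU.

94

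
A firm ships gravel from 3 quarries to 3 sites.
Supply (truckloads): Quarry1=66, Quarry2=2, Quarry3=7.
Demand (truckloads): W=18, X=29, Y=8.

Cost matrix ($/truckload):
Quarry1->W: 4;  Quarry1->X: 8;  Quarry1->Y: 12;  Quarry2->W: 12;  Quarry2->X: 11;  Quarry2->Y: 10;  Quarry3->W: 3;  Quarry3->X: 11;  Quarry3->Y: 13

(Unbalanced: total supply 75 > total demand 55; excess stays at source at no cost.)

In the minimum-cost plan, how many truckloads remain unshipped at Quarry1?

20

Minimum-cost shipments:
  Quarry1–W: 11 × $4 = $44
  Quarry1–X: 29 × $8 = $232
  Quarry1–Y: 6 × $12 = $72
  Quarry2–Y: 2 × $10 = $20
  Quarry3–W: 7 × $3 = $21
Total cost = $389.
Quarry1 ships 46 of its 66, leaving 20.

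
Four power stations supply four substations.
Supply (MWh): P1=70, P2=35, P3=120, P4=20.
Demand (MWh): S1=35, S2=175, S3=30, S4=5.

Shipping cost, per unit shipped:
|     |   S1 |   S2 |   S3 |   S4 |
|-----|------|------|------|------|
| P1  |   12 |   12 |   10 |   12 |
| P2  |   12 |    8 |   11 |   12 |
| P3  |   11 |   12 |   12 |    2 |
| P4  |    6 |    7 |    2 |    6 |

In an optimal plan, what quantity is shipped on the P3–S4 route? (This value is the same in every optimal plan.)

5

Optimal shipments:
  P1->S2: 60 × 12 = 720
  P1->S3: 10 × 10 = 100
  P2->S2: 35 × 8 = 280
  P3->S1: 35 × 11 = 385
  P3->S2: 80 × 12 = 960
  P3->S4: 5 × 2 = 10
  P4->S3: 20 × 2 = 40
Total cost = 2495.
So P3→S4 carries 5 MWh.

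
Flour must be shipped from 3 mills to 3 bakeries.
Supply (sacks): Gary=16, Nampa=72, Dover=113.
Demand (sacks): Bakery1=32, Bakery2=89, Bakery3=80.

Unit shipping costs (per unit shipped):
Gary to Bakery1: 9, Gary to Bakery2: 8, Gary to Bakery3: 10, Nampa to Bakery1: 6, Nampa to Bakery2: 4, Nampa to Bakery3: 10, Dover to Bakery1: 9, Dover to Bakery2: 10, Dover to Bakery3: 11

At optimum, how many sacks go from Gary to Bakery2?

16

The minimum-cost plan:
  Gary–Bakery2: 16 × 8 = 128
  Nampa–Bakery2: 72 × 4 = 288
  Dover–Bakery1: 32 × 9 = 288
  Dover–Bakery2: 1 × 10 = 10
  Dover–Bakery3: 80 × 11 = 880
Total cost = 1594.
So Gary→Bakery2 carries 16 sacks.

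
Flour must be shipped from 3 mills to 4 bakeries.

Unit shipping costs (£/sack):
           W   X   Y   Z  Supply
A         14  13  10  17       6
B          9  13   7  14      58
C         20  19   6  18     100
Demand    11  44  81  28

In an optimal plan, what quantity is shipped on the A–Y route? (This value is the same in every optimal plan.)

Optimal shipments:
  A–X: 6 × £13 = £78
  B–W: 11 × £9 = £99
  B–X: 38 × £13 = £494
  B–Z: 9 × £14 = £126
  C–Y: 81 × £6 = £486
  C–Z: 19 × £18 = £342
Total cost = £1625.
The route A→Y is not used.

0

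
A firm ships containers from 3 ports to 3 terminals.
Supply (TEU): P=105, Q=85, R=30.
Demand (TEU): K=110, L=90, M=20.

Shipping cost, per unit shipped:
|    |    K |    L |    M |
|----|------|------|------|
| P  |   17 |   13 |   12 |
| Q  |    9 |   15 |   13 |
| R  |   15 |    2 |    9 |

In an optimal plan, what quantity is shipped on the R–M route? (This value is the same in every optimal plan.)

The minimum-cost plan:
  P–K: 25 × 17 = 425
  P–L: 60 × 13 = 780
  P–M: 20 × 12 = 240
  Q–K: 85 × 9 = 765
  R–L: 30 × 2 = 60
Total cost = 2270.
The route R→M is not used.

0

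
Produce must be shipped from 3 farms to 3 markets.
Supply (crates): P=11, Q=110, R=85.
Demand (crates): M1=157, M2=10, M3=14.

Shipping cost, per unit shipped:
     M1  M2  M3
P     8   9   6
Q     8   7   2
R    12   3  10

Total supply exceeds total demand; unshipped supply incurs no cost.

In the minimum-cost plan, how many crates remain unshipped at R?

Minimum-cost shipments:
  P–M1: 11 × 8 = 88
  Q–M1: 96 × 8 = 768
  Q–M3: 14 × 2 = 28
  R–M1: 50 × 12 = 600
  R–M2: 10 × 3 = 30
Total cost = 1514.
R ships 60 of its 85, leaving 25.

25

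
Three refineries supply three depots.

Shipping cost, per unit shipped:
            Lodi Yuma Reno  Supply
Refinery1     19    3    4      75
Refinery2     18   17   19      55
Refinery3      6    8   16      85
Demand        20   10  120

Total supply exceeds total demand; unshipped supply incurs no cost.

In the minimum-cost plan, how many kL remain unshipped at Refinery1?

An optimal plan:
  Refinery1 to Reno: 75 × 4 = 300
  Refinery3 to Lodi: 20 × 6 = 120
  Refinery3 to Yuma: 10 × 8 = 80
  Refinery3 to Reno: 45 × 16 = 720
Total cost = 1220.
Refinery1 ships 75 of its 75, leaving 0.

0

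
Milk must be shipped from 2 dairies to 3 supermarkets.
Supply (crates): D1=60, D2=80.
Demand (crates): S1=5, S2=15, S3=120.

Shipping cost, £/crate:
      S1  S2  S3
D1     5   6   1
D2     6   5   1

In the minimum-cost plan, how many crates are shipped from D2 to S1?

0

Optimal shipments:
  D1 to S1: 5 crates
  D1 to S3: 55 crates
  D2 to S2: 15 crates
  D2 to S3: 65 crates
Total cost = £220.
The route D2→S1 is not used.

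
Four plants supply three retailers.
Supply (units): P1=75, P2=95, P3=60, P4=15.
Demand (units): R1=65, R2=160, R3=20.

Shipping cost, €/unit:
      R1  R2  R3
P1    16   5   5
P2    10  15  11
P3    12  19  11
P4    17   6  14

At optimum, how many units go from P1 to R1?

Optimal shipments:
  P1–R2: 75 × €5 = €375
  P2–R1: 25 × €10 = €250
  P2–R2: 70 × €15 = €1050
  P3–R1: 40 × €12 = €480
  P3–R3: 20 × €11 = €220
  P4–R2: 15 × €6 = €90
Total cost = €2465.
The route P1→R1 is not used.

0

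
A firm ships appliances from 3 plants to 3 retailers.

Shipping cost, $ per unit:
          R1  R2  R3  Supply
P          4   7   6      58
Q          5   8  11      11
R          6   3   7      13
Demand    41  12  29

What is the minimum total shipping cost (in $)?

A cheapest plan:
  P->R1: 30 × $4 = $120
  P->R3: 28 × $6 = $168
  Q->R1: 11 × $5 = $55
  R->R2: 12 × $3 = $36
  R->R3: 1 × $7 = $7
Total = 120 + 168 + 55 + 36 + 7 = $386.
(Supply check: P ships 58; Q ships 11; R ships 13.)

386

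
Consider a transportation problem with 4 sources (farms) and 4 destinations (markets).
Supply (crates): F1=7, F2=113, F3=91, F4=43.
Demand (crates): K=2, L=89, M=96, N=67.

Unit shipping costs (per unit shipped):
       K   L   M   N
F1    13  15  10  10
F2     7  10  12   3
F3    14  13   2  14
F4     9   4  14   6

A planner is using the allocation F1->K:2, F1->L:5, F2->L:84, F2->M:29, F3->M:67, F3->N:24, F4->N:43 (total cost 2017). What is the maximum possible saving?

Current plan cost = 2·13 + 5·15 + 84·10 + 29·12 + 67·2 + 24·14 + 43·6 = 2017.
Optimal plan:
  F1→L: 2 × 15 = 30
  F1→M: 5 × 10 = 50
  F2→K: 2 × 7 = 14
  F2→L: 44 × 10 = 440
  F2→N: 67 × 3 = 201
  F3→M: 91 × 2 = 182
  F4→L: 43 × 4 = 172
Optimal cost = 1089.
Saving = 2017 − 1089 = 928.

928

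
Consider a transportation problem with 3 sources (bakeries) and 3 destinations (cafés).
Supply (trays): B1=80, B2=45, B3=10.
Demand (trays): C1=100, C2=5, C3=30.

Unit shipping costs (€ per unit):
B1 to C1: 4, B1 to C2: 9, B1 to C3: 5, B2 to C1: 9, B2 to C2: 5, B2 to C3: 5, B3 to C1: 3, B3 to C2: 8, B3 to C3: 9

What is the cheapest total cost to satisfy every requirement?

An optimal shipping plan:
  B1→C1: 80 × €4 = €320
  B2→C1: 10 × €9 = €90
  B2→C2: 5 × €5 = €25
  B2→C3: 30 × €5 = €150
  B3→C1: 10 × €3 = €30
Total = 320 + 90 + 25 + 150 + 30 = €615.
(Supply check: B1 ships 80; B2 ships 45; B3 ships 10.)

615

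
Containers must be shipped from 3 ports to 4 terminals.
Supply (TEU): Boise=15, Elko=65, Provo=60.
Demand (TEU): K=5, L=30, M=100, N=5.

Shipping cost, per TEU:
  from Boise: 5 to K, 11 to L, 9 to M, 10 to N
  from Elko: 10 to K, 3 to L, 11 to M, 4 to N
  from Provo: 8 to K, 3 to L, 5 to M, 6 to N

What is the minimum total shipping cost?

One minimum-cost allocation:
  Boise to K: 5 × 5 = 25
  Boise to M: 10 × 9 = 90
  Elko to L: 30 × 3 = 90
  Elko to M: 30 × 11 = 330
  Elko to N: 5 × 4 = 20
  Provo to M: 60 × 5 = 300
Total = 25 + 90 + 90 + 330 + 20 + 300 = 855.

855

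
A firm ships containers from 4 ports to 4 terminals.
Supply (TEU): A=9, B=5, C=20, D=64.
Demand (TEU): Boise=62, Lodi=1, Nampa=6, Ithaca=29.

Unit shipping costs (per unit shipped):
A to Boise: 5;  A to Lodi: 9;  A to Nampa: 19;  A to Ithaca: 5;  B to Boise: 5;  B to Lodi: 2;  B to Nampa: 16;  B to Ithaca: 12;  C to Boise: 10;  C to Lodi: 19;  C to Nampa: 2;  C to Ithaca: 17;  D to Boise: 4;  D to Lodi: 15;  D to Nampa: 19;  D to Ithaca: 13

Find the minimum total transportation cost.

A cheapest plan:
  A–Ithaca: 9 × 5 = 45
  B–Lodi: 1 × 2 = 2
  B–Ithaca: 4 × 12 = 48
  C–Nampa: 6 × 2 = 12
  C–Ithaca: 14 × 17 = 238
  D–Boise: 62 × 4 = 248
  D–Ithaca: 2 × 13 = 26
Total = 45 + 2 + 48 + 12 + 238 + 248 + 26 = 619.

619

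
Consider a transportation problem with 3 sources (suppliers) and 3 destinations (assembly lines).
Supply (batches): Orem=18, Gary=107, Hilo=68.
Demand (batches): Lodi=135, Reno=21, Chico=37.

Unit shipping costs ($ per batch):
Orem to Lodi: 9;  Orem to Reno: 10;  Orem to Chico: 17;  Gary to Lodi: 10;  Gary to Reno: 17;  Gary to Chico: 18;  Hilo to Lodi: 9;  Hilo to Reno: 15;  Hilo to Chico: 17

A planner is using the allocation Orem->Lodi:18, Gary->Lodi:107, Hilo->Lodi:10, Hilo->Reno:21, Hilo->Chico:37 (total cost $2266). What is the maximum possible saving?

90

Current plan cost = 18·9 + 107·10 + 10·9 + 21·15 + 37·17 = $2266.
Optimal plan:
  Orem->Reno: 18 × $10 = $180
  Gary->Lodi: 70 × $10 = $700
  Gary->Chico: 37 × $18 = $666
  Hilo->Lodi: 65 × $9 = $585
  Hilo->Reno: 3 × $15 = $45
Optimal cost = $2176.
Saving = 2266 − 2176 = $90.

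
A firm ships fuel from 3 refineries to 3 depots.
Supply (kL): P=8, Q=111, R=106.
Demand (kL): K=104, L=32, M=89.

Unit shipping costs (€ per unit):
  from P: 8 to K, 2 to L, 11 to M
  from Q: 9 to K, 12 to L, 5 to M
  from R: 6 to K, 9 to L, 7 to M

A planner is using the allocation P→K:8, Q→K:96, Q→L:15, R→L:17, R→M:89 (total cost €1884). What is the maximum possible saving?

517

Current plan cost = 8·8 + 96·9 + 15·12 + 17·9 + 89·7 = €1884.
Optimal plan:
  P to L: 8 × €2 = €16
  Q to K: 22 × €9 = €198
  Q to M: 89 × €5 = €445
  R to K: 82 × €6 = €492
  R to L: 24 × €9 = €216
Optimal cost = €1367.
Saving = 1884 − 1367 = €517.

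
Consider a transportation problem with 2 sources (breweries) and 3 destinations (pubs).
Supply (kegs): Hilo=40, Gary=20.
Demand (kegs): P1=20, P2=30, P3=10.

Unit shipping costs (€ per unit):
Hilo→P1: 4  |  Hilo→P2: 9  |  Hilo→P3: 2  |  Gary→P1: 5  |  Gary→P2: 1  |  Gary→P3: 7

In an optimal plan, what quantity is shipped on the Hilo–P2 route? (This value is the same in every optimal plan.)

Optimal shipments:
  Hilo->P1: 20 × €4 = €80
  Hilo->P2: 10 × €9 = €90
  Hilo->P3: 10 × €2 = €20
  Gary->P2: 20 × €1 = €20
Total cost = €210.
So Hilo→P2 carries 10 kegs.

10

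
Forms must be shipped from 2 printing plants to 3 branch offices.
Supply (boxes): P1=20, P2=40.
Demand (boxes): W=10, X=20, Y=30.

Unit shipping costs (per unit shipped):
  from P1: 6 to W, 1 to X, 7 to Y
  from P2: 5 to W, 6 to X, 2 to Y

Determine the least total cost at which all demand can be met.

130

One minimum-cost allocation:
  P1 to X: 20 × 1 = 20
  P2 to W: 10 × 5 = 50
  P2 to Y: 30 × 2 = 60
Total = 20 + 50 + 60 = 130.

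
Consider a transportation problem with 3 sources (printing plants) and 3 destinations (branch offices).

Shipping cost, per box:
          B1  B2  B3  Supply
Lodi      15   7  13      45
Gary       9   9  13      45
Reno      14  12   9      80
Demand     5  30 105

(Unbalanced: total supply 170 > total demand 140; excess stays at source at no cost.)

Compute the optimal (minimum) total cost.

One minimum-cost allocation:
  Lodi->B2: 30 × 7 = 210
  Gary->B1: 5 × 9 = 45
  Gary->B3: 25 × 13 = 325
  Reno->B3: 80 × 9 = 720
Total = 210 + 45 + 325 + 720 = 1300.

1300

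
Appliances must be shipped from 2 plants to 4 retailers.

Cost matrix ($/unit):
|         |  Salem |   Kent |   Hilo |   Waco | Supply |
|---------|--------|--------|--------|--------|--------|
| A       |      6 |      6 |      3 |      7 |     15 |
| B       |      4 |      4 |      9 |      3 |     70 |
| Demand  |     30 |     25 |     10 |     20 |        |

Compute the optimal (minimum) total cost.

320

One minimum-cost allocation:
  A→Salem: 5 × $6 = $30
  A→Hilo: 10 × $3 = $30
  B→Salem: 25 × $4 = $100
  B→Kent: 25 × $4 = $100
  B→Waco: 20 × $3 = $60
Total = 30 + 30 + 100 + 100 + 60 = $320.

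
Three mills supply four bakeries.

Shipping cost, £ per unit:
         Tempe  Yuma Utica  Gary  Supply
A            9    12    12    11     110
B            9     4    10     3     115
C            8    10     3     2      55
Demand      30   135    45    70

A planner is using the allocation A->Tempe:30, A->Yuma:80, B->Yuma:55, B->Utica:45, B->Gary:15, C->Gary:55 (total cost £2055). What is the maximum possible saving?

270

Current plan cost = 30·9 + 80·12 + 55·4 + 45·10 + 15·3 + 55·2 = £2055.
Optimal plan:
  A to Tempe: 30 × £9 = £270
  A to Yuma: 80 × £12 = £960
  B to Yuma: 55 × £4 = £220
  B to Gary: 60 × £3 = £180
  C to Utica: 45 × £3 = £135
  C to Gary: 10 × £2 = £20
Optimal cost = £1785.
Saving = 2055 − 1785 = £270.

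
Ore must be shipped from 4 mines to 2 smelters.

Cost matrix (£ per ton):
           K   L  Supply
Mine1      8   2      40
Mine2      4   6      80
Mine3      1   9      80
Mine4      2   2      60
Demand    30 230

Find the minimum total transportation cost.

A cheapest plan:
  Mine1->L: 40 × £2 = £80
  Mine2->L: 80 × £6 = £480
  Mine3->K: 30 × £1 = £30
  Mine3->L: 50 × £9 = £450
  Mine4->L: 60 × £2 = £120
Total = 80 + 480 + 30 + 450 + 120 = £1160.

1160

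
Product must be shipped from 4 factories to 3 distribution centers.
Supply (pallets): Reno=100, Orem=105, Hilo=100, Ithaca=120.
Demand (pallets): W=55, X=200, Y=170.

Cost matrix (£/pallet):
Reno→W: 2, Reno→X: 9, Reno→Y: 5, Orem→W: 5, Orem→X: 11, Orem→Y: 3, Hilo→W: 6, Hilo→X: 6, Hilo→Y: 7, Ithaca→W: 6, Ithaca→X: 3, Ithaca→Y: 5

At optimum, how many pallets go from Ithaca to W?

0

Solving gives:
  Reno→W: 55 pallets
  Reno→Y: 45 pallets
  Orem→Y: 105 pallets
  Hilo→X: 80 pallets
  Hilo→Y: 20 pallets
  Ithaca→X: 120 pallets
Total cost = £1630.
The route Ithaca→W is not used.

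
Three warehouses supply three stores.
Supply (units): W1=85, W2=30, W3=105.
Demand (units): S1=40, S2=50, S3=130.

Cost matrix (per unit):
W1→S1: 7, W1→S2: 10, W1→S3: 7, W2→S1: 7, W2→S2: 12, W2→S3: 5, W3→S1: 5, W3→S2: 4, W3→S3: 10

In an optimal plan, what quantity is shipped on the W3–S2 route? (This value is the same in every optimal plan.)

Optimal shipments:
  W1 to S3: 85 × 7 = 595
  W2 to S3: 30 × 5 = 150
  W3 to S1: 40 × 5 = 200
  W3 to S2: 50 × 4 = 200
  W3 to S3: 15 × 10 = 150
Total cost = 1295.
So W3→S2 carries 50 units.

50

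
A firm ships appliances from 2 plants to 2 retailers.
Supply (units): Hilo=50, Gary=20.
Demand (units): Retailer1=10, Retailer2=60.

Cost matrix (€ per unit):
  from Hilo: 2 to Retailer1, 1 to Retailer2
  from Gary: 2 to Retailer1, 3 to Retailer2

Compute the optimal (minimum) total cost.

An optimal shipping plan:
  Hilo→Retailer2: 50 units
  Gary→Retailer1: 10 units
  Gary→Retailer2: 10 units
Total cost = €100.
(Supply check: Hilo ships 50; Gary ships 20.)

100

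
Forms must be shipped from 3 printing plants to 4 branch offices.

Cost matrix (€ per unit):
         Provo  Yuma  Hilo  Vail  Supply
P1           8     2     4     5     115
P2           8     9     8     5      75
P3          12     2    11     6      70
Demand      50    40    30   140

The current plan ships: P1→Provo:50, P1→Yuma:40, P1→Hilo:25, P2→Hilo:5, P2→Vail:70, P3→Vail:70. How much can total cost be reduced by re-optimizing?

60

Current plan cost = 50·8 + 40·2 + 25·4 + 5·8 + 70·5 + 70·6 = €1390.
Optimal plan:
  P1→Hilo: 30 boxes
  P1→Vail: 85 boxes
  P2→Provo: 50 boxes
  P2→Vail: 25 boxes
  P3→Yuma: 40 boxes
  P3→Vail: 30 boxes
Optimal cost = €1330.
Saving = 1390 − 1330 = €60.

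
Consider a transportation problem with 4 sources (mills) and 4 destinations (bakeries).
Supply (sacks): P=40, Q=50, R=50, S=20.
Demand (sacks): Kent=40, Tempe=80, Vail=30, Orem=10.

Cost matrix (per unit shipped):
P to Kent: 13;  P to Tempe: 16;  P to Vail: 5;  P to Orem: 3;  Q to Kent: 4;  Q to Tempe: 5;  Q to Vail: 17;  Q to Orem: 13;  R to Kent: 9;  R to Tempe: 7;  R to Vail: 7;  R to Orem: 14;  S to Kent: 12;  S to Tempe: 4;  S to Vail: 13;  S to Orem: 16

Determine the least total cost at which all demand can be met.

Optimal allocation:
  P→Vail: 30 × 5 = 150
  P→Orem: 10 × 3 = 30
  Q→Kent: 40 × 4 = 160
  Q→Tempe: 10 × 5 = 50
  R→Tempe: 50 × 7 = 350
  S→Tempe: 20 × 4 = 80
Total = 150 + 30 + 160 + 50 + 350 + 80 = 820.
(Supply check: P ships 40; Q ships 50; R ships 50; S ships 20.)

820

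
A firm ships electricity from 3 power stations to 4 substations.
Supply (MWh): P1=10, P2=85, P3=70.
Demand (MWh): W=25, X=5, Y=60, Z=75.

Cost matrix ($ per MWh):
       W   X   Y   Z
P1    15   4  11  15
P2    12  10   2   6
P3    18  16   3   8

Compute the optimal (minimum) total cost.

A cheapest plan:
  P1–W: 5 × $15 = $75
  P1–X: 5 × $4 = $20
  P2–W: 20 × $12 = $240
  P2–Z: 65 × $6 = $390
  P3–Y: 60 × $3 = $180
  P3–Z: 10 × $8 = $80
Total = 75 + 20 + 240 + 390 + 180 + 80 = $985.

985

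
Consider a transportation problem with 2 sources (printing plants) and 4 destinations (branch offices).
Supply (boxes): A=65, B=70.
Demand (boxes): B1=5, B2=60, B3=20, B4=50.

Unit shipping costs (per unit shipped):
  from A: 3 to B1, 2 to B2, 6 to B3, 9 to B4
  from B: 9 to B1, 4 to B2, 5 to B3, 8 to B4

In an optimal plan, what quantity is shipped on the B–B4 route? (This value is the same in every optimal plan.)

Optimal shipments:
  A->B1: 5 × 3 = 15
  A->B2: 60 × 2 = 120
  B->B3: 20 × 5 = 100
  B->B4: 50 × 8 = 400
Total cost = 635.
So B→B4 carries 50 boxes.

50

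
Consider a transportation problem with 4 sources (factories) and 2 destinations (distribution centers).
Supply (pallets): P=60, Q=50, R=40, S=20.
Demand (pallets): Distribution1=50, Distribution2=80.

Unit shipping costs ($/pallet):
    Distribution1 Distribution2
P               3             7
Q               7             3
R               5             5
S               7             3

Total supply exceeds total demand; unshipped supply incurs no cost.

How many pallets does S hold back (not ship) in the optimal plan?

0

Minimum-cost shipments:
  P–Distribution1: 50 × $3 = $150
  Q–Distribution2: 50 × $3 = $150
  R–Distribution2: 10 × $5 = $50
  S–Distribution2: 20 × $3 = $60
Total cost = $410.
S ships 20 of its 20, leaving 0.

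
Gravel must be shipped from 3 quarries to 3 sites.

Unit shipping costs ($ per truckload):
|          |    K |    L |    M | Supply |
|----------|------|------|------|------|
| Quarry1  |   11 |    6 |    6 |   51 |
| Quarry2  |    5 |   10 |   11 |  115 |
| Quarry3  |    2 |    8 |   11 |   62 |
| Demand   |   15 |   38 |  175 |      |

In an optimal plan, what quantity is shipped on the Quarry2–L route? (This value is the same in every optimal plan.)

0

The minimum-cost plan:
  Quarry1–M: 51 × $6 = $306
  Quarry2–M: 115 × $11 = $1265
  Quarry3–K: 15 × $2 = $30
  Quarry3–L: 38 × $8 = $304
  Quarry3–M: 9 × $11 = $99
Total cost = $2004.
The route Quarry2→L is not used.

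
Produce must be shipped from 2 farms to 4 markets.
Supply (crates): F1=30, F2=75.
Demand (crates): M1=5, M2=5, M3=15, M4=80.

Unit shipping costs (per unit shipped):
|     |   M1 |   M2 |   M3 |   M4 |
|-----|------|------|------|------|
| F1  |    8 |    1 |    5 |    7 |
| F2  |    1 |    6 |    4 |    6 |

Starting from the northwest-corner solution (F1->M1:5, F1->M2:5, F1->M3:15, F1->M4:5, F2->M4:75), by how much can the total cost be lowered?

30

Current plan cost = 5·8 + 5·1 + 15·5 + 5·7 + 75·6 = 605.
Optimal plan:
  F1->M2: 5 × 1 = 5
  F1->M3: 15 × 5 = 75
  F1->M4: 10 × 7 = 70
  F2->M1: 5 × 1 = 5
  F2->M4: 70 × 6 = 420
Optimal cost = 575.
Saving = 605 − 575 = 30.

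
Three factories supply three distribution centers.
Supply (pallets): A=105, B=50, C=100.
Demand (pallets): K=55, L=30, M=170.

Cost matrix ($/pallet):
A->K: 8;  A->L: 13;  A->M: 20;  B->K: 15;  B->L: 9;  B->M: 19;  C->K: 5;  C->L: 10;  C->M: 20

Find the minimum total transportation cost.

A cheapest plan:
  A to M: 105 × $20 = $2100
  B to M: 50 × $19 = $950
  C to K: 55 × $5 = $275
  C to L: 30 × $10 = $300
  C to M: 15 × $20 = $300
Total = 2100 + 950 + 275 + 300 + 300 = $3925.

3925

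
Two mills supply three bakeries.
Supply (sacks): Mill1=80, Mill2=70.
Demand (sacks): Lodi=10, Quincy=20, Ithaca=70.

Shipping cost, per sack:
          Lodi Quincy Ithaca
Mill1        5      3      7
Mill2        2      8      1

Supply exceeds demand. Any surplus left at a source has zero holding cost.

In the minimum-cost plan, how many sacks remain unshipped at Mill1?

50

An optimal plan:
  Mill1–Lodi: 10 × 5 = 50
  Mill1–Quincy: 20 × 3 = 60
  Mill2–Ithaca: 70 × 1 = 70
Total cost = 180.
Mill1 ships 30 of its 80, leaving 50.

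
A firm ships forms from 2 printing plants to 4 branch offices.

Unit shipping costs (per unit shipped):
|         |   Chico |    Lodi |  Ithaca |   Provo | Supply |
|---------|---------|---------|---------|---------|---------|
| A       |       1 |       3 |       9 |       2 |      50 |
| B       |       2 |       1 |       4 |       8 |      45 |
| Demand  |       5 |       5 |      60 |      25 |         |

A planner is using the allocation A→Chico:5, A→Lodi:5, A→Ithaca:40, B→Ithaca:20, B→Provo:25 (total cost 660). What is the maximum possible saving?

Current plan cost = 5·1 + 5·3 + 40·9 + 20·4 + 25·8 = 660.
Optimal plan:
  A→Chico: 5 × 1 = 5
  A→Lodi: 5 × 3 = 15
  A→Ithaca: 15 × 9 = 135
  A→Provo: 25 × 2 = 50
  B→Ithaca: 45 × 4 = 180
Optimal cost = 385.
Saving = 660 − 385 = 275.

275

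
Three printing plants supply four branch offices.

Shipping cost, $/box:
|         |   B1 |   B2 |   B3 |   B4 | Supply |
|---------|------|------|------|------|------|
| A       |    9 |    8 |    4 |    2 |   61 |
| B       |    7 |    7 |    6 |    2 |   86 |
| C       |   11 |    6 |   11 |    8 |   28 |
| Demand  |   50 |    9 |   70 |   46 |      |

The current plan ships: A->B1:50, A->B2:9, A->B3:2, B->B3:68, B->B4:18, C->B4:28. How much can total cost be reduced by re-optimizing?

328

Current plan cost = 50·9 + 9·8 + 2·4 + 68·6 + 18·2 + 28·8 = $1198.
Optimal plan:
  A->B3: 61 × $4 = $244
  B->B1: 31 × $7 = $217
  B->B3: 9 × $6 = $54
  B->B4: 46 × $2 = $92
  C->B1: 19 × $11 = $209
  C->B2: 9 × $6 = $54
Optimal cost = $870.
Saving = 1198 − 870 = $328.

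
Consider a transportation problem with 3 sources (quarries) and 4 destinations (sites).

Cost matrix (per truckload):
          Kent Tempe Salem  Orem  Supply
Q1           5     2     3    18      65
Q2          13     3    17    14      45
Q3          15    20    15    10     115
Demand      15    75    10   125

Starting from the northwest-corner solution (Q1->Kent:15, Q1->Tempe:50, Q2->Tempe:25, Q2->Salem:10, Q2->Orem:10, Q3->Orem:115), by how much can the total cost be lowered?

Current plan cost = 15·5 + 50·2 + 25·3 + 10·17 + 10·14 + 115·10 = 1710.
Optimal plan:
  Q1 to Kent: 15 truckloads
  Q1 to Tempe: 40 truckloads
  Q1 to Salem: 10 truckloads
  Q2 to Tempe: 35 truckloads
  Q2 to Orem: 10 truckloads
  Q3 to Orem: 115 truckloads
Optimal cost = 1580.
Saving = 1710 − 1580 = 130.

130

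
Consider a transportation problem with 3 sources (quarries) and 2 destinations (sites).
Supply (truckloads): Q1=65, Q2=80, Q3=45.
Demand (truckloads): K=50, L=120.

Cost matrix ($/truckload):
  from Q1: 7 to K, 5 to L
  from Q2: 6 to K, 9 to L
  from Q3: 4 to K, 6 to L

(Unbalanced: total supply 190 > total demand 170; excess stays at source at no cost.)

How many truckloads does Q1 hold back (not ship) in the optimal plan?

0

An optimal plan:
  Q1→L: 65 × $5 = $325
  Q2→K: 50 × $6 = $300
  Q2→L: 10 × $9 = $90
  Q3→L: 45 × $6 = $270
Total cost = $985.
Q1 ships 65 of its 65, leaving 0.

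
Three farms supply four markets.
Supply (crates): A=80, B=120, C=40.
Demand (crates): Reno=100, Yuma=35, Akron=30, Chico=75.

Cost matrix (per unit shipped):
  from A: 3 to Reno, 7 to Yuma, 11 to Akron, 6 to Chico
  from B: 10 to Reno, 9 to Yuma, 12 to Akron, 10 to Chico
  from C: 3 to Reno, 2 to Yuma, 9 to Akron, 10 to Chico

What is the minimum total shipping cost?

Optimal allocation:
  A→Reno: 80 × 3 = 240
  B→Reno: 15 × 10 = 150
  B→Akron: 30 × 12 = 360
  B→Chico: 75 × 10 = 750
  C→Reno: 5 × 3 = 15
  C→Yuma: 35 × 2 = 70
Total = 240 + 150 + 360 + 750 + 15 + 70 = 1585.
(Supply check: A ships 80; B ships 120; C ships 40.)

1585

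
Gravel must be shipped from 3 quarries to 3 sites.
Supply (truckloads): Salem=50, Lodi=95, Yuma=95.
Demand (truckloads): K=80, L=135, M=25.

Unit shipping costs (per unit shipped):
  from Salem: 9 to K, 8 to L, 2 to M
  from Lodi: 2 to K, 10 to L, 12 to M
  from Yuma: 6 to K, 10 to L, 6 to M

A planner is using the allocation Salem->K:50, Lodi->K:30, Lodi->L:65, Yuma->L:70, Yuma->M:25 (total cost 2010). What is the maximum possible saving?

Current plan cost = 50·9 + 30·2 + 65·10 + 70·10 + 25·6 = 2010.
Optimal plan:
  Salem–L: 25 × 8 = 200
  Salem–M: 25 × 2 = 50
  Lodi–K: 80 × 2 = 160
  Lodi–L: 15 × 10 = 150
  Yuma–L: 95 × 10 = 950
Optimal cost = 1510.
Saving = 2010 − 1510 = 500.

500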